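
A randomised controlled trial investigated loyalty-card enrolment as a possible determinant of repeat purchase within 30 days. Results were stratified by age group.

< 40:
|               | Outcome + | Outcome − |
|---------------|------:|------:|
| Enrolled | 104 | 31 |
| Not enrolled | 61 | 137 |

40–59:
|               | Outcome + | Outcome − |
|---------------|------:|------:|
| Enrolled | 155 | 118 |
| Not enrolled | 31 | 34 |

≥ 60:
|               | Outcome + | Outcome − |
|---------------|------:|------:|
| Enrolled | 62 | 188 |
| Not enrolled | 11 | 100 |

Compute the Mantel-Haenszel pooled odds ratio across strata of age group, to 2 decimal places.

3.40

OR_MH = Σ(aᵢdᵢ/nᵢ) / Σ(bᵢcᵢ/nᵢ), where nᵢ is the stratum total.
Stratum 1 (< 40): n = 333; a·d/n = 104·137/333 = 42.7868; b·c/n = 31·61/333 = 5.6787
Stratum 2 (40–59): n = 338; a·d/n = 155·34/338 = 15.5917; b·c/n = 118·31/338 = 10.8225
Stratum 3 (≥ 60): n = 361; a·d/n = 62·100/361 = 17.1745; b·c/n = 188·11/361 = 5.7285
OR_MH = (42.7868 + 15.5917 + 17.1745) / (5.6787 + 10.8225 + 5.7285) = 75.5530 / 22.2297 = 3.39874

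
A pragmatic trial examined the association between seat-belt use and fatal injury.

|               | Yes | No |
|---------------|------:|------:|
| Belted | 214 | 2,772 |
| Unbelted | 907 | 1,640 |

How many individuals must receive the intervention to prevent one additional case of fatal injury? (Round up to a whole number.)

Risk in treated group = 214/2986 = 0.07167; risk in control = 907/2547 = 0.35611.
Absolute risk reduction = 0.35611 − 0.07167 = 0.28444
NNT = 1 / ARR = 1 / 0.28444 = 3.516 → round up → 4

4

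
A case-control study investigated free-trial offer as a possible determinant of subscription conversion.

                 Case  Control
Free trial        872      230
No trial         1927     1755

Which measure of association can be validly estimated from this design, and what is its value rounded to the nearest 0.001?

3.453

Cells: a = 872, b = 230, c = 1927, d = 1755.
This is a case-control study: participants were sampled on outcome status, so risks in the source population cannot be estimated directly — relative risk is not valid here. The odds ratio is the appropriate measure.
OR = (a·d)/(b·c) = (872 × 1755) / (230 × 1927) = 1530360 / 443210 = 3.45290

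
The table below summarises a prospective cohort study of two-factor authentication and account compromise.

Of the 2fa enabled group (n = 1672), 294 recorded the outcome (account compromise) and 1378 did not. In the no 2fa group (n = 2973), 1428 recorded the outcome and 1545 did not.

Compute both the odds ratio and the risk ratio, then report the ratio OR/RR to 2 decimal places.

From the description: a = 294, b = 1378, c = 1428, d = 1545.
OR = (294·1545)/(1378·1428) = 454230/1967784 = 0.23083
Risk in exposed = 294/1672 = 0.17584; risk in unexposed = 1428/2973 = 0.48032; RR = 0.36608
OR/RR = 0.23083 / 0.36608 = 0.63055
The outcome is not rare, so the OR lies further from 1 than the RR.

0.63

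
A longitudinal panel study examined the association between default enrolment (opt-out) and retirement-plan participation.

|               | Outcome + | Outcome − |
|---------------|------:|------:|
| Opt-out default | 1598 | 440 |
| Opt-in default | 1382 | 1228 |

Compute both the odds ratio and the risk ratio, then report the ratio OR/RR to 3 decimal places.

Cells: a = 1598, b = 440, c = 1382, d = 1228.
OR = (1598·1228)/(440·1382) = 1962344/608080 = 3.22711
Risk in exposed = 1598/2038 = 0.78410; risk in unexposed = 1382/2610 = 0.52950; RR = 1.48083
OR/RR = 3.22711 / 1.48083 = 2.17926
The outcome is not rare, so the OR lies further from 1 than the RR.

2.179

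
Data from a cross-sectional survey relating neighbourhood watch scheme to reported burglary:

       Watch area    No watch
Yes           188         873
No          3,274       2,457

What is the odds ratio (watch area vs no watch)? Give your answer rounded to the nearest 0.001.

Reading the table with exposure as columns: a = 188 (Watch area, case), b = 3274 (Watch area, non-case), c = 873 (No watch, case), d = 2457.
OR = (a·d)/(b·c) = (188 × 2457) / (3274 × 873) = 461916 / 2858202 = 0.16161
Exposure is associated with lower odds of reported burglary (OR = 0.16 < 1).

0.162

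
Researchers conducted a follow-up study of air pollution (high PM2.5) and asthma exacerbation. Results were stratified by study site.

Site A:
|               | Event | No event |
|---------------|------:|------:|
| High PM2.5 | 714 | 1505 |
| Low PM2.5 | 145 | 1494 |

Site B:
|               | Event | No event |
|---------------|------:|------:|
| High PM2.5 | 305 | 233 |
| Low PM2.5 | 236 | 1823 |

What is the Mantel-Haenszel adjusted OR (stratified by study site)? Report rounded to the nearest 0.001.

6.311

OR_MH = Σ(aᵢdᵢ/nᵢ) / Σ(bᵢcᵢ/nᵢ), where nᵢ is the stratum total.
Stratum 1 (Site A): n = 3858; a·d/n = 714·1494/3858 = 276.4946; b·c/n = 1505·145/3858 = 56.5643
Stratum 2 (Site B): n = 2597; a·d/n = 305·1823/2597 = 214.0990; b·c/n = 233·236/2597 = 21.1737
OR_MH = (276.4946 + 214.0990) / (56.5643 + 21.1737) = 490.5935 / 77.7379 = 6.31086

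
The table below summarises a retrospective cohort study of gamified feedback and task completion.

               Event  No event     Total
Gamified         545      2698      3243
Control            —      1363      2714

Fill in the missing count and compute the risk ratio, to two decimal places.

The missing cell is in the unexposed row: 2714 − 1363 = 1351.
So a = 545, b = 2698, c = 1351, d = 1363.
RR = [a/(a+b)] / [c/(c+d)] = (545/3243) / (1351/2714) = 0.16805/0.49779 = 0.33760

0.34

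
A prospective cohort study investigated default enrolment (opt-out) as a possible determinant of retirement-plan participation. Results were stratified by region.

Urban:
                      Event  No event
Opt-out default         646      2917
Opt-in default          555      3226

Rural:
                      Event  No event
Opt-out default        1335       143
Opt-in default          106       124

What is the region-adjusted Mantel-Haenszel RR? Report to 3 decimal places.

1.419

RR_MH = Σ(aᵢ·n₀ᵢ/nᵢ) / Σ(cᵢ·n₁ᵢ/nᵢ), with n₁ᵢ = aᵢ+bᵢ (exposed), n₀ᵢ = cᵢ+dᵢ (unexposed), nᵢ = n₁ᵢ+n₀ᵢ.
Stratum 1 (Urban): n₁ = 3563, n₀ = 3781, n = 7344; a·n₀/n = 646·3781/7344 = 332.5880; c·n₁/n = 555·3563/7344 = 269.2627
Stratum 2 (Rural): n₁ = 1478, n₀ = 230, n = 1708; a·n₀/n = 1335·230/1708 = 179.7717; c·n₁/n = 106·1478/1708 = 91.7260
RR_MH = (332.5880 + 179.7717) / (269.2627 + 91.7260) = 512.3596 / 360.9887 = 1.41932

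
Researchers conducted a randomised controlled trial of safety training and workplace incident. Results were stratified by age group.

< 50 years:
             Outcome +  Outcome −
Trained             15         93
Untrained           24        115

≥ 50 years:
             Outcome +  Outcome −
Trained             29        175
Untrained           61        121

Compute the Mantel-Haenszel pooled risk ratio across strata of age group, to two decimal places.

0.52

RR_MH = Σ(aᵢ·n₀ᵢ/nᵢ) / Σ(cᵢ·n₁ᵢ/nᵢ), with n₁ᵢ = aᵢ+bᵢ (exposed), n₀ᵢ = cᵢ+dᵢ (unexposed), nᵢ = n₁ᵢ+n₀ᵢ.
Stratum 1 (< 50 years): n₁ = 108, n₀ = 139, n = 247; a·n₀/n = 15·139/247 = 8.4413; c·n₁/n = 24·108/247 = 10.4939
Stratum 2 (≥ 50 years): n₁ = 204, n₀ = 182, n = 386; a·n₀/n = 29·182/386 = 13.6736; c·n₁/n = 61·204/386 = 32.2383
RR_MH = (8.4413 + 13.6736) / (10.4939 + 32.2383) = 22.1149 / 42.7323 = 0.51752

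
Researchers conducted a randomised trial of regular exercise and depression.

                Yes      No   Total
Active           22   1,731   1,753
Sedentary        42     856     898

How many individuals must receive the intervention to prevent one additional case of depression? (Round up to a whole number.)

Risk in treated group = 22/1753 = 0.01255; risk in control = 42/898 = 0.04677.
Absolute risk reduction = 0.04677 − 0.01255 = 0.03422
NNT = 1 / ARR = 1 / 0.03422 = 29.222 → round up → 30

30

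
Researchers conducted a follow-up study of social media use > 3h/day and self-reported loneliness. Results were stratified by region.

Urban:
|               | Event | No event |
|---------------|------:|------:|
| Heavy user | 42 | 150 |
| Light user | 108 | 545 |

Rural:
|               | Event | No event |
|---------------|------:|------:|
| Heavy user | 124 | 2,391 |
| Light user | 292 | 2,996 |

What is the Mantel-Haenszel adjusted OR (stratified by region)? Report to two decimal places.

0.65

OR_MH = Σ(aᵢdᵢ/nᵢ) / Σ(bᵢcᵢ/nᵢ), where nᵢ is the stratum total.
Stratum 1 (Urban): n = 845; a·d/n = 42·545/845 = 27.0888; b·c/n = 150·108/845 = 19.1716
Stratum 2 (Rural): n = 5803; a·d/n = 124·2996/5803 = 64.0193; b·c/n = 2391·292/5803 = 120.3123
OR_MH = (27.0888 + 64.0193) / (19.1716 + 120.3123) = 91.1081 / 139.4838 = 0.65318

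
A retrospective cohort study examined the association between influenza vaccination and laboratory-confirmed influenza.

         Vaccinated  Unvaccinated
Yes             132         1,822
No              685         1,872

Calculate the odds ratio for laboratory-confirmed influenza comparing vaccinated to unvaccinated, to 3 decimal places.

0.198

Reading the table with exposure as columns: a = 132 (Vaccinated, case), b = 685 (Vaccinated, non-case), c = 1822 (Unvaccinated, case), d = 1872.
OR = (a·d)/(b·c) = (132 × 1872) / (685 × 1822) = 247104 / 1248070 = 0.19799
Exposure is associated with lower odds of laboratory-confirmed influenza (OR = 0.20 < 1).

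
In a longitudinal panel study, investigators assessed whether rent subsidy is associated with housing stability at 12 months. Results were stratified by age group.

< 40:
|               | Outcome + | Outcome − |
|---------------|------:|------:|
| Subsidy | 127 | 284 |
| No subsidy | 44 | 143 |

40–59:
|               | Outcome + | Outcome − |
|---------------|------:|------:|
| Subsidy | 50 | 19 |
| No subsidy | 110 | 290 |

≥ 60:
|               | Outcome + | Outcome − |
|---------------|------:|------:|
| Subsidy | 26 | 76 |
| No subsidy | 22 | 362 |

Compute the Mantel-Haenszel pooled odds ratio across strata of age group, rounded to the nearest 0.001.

2.801

OR_MH = Σ(aᵢdᵢ/nᵢ) / Σ(bᵢcᵢ/nᵢ), where nᵢ is the stratum total.
Stratum 1 (< 40): n = 598; a·d/n = 127·143/598 = 30.3696; b·c/n = 284·44/598 = 20.8963
Stratum 2 (40–59): n = 469; a·d/n = 50·290/469 = 30.9168; b·c/n = 19·110/469 = 4.4563
Stratum 3 (≥ 60): n = 486; a·d/n = 26·362/486 = 19.3663; b·c/n = 76·22/486 = 3.4403
OR_MH = (30.3696 + 30.9168 + 19.3663) / (20.8963 + 4.4563 + 3.4403) = 80.6527 / 28.7929 = 2.80113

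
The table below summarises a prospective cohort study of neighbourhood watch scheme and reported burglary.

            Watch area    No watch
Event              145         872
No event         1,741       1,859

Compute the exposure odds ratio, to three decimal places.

0.178

Reading the table with exposure as columns: a = 145 (Watch area, case), b = 1741 (Watch area, non-case), c = 872 (No watch, case), d = 1859.
OR = (a·d)/(b·c) = (145 × 1859) / (1741 × 872) = 269555 / 1518152 = 0.17755
Exposure is associated with lower odds of reported burglary (OR = 0.18 < 1).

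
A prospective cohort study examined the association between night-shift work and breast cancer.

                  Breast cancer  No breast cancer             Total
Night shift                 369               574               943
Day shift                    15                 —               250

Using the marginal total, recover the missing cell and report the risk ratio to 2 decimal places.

6.52

The missing cell is in the unexposed row: 250 − 15 = 235.
So a = 369, b = 574, c = 15, d = 235.
RR = [a/(a+b)] / [c/(c+d)] = (369/943) / (15/250) = 0.39130/0.06000 = 6.52174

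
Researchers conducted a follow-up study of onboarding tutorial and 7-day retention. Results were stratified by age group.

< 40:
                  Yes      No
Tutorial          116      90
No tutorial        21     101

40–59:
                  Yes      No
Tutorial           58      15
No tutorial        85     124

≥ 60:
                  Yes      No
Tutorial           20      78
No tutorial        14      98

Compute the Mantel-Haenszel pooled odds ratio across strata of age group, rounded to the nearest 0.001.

OR_MH = Σ(aᵢdᵢ/nᵢ) / Σ(bᵢcᵢ/nᵢ), where nᵢ is the stratum total.
Stratum 1 (< 40): n = 328; a·d/n = 116·101/328 = 35.7195; b·c/n = 90·21/328 = 5.7622
Stratum 2 (40–59): n = 282; a·d/n = 58·124/282 = 25.5035; b·c/n = 15·85/282 = 4.5213
Stratum 3 (≥ 60): n = 210; a·d/n = 20·98/210 = 9.3333; b·c/n = 78·14/210 = 5.2000
OR_MH = (35.7195 + 25.5035 + 9.3333) / (5.7622 + 4.5213 + 5.2000) = 70.5564 / 15.4835 = 4.55688

4.557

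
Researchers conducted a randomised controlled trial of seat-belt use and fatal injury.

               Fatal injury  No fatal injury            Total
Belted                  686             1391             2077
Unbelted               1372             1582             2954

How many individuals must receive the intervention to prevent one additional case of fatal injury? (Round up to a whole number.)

8

Risk in treated group = 686/2077 = 0.33028; risk in control = 1372/2954 = 0.46445.
Absolute risk reduction = 0.46445 − 0.33028 = 0.13417
NNT = 1 / ARR = 1 / 0.13417 = 7.453 → round up → 8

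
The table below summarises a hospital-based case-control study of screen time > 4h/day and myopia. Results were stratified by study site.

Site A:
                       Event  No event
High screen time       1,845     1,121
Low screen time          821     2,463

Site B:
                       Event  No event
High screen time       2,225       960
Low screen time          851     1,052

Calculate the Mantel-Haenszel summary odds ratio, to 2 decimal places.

3.86

OR_MH = Σ(aᵢdᵢ/nᵢ) / Σ(bᵢcᵢ/nᵢ), where nᵢ is the stratum total.
Stratum 1 (Site A): n = 6250; a·d/n = 1845·2463/6250 = 727.0776; b·c/n = 1121·821/6250 = 147.2546
Stratum 2 (Site B): n = 5088; a·d/n = 2225·1052/5088 = 460.0432; b·c/n = 960·851/5088 = 160.5660
OR_MH = (727.0776 + 460.0432) / (147.2546 + 160.5660) = 1187.1208 / 307.8206 = 3.85653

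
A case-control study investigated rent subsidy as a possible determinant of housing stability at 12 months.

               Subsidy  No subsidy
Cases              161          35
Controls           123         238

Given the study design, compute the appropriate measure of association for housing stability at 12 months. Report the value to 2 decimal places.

8.90

Reading the table with exposure as columns: a = 161 (Subsidy, case), b = 123 (Subsidy, non-case), c = 35 (No subsidy, case), d = 238.
This is a case-control study: participants were sampled on outcome status, so risks in the source population cannot be estimated directly — relative risk is not valid here. The odds ratio is the appropriate measure.
OR = (a·d)/(b·c) = (161 × 238) / (123 × 35) = 38318 / 4305 = 8.90081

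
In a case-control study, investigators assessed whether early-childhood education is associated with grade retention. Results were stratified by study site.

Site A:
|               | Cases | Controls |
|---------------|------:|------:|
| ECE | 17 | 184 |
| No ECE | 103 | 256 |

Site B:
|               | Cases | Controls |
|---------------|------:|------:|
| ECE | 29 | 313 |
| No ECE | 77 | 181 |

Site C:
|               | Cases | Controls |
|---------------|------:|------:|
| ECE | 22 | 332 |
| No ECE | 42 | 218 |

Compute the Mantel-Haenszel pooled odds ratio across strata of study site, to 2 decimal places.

OR_MH = Σ(aᵢdᵢ/nᵢ) / Σ(bᵢcᵢ/nᵢ), where nᵢ is the stratum total.
Stratum 1 (Site A): n = 560; a·d/n = 17·256/560 = 7.7714; b·c/n = 184·103/560 = 33.8429
Stratum 2 (Site B): n = 600; a·d/n = 29·181/600 = 8.7483; b·c/n = 313·77/600 = 40.1683
Stratum 3 (Site C): n = 614; a·d/n = 22·218/614 = 7.8111; b·c/n = 332·42/614 = 22.7101
OR_MH = (7.7714 + 8.7483 + 7.8111) / (33.8429 + 40.1683 + 22.7101) = 24.3308 / 96.7213 = 0.25156

0.25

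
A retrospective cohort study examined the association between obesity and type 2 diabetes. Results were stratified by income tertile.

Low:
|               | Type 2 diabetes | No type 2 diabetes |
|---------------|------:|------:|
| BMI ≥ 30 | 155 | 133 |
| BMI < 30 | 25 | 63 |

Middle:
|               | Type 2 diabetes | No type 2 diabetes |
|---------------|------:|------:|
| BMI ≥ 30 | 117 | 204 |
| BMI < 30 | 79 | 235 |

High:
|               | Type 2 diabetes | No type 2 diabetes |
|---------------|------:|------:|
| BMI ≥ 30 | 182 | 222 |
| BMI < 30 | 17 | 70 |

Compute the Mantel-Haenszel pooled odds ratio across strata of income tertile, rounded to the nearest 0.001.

2.272

OR_MH = Σ(aᵢdᵢ/nᵢ) / Σ(bᵢcᵢ/nᵢ), where nᵢ is the stratum total.
Stratum 1 (Low): n = 376; a·d/n = 155·63/376 = 25.9707; b·c/n = 133·25/376 = 8.8431
Stratum 2 (Middle): n = 635; a·d/n = 117·235/635 = 43.2992; b·c/n = 204·79/635 = 25.3795
Stratum 3 (High): n = 491; a·d/n = 182·70/491 = 25.9470; b·c/n = 222·17/491 = 7.6864
OR_MH = (25.9707 + 43.2992 + 25.9470) / (8.8431 + 25.3795 + 7.6864) = 95.2170 / 41.9090 = 2.27200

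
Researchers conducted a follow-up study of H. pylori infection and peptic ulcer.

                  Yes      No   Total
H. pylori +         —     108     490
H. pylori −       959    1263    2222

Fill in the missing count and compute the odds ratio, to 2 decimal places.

The missing cell is in the exposed row: 490 − 108 = 382.
So a = 382, b = 108, c = 959, d = 1263.
OR = (a·d)/(b·c) = (382 × 1263) / (108 × 959) = 482466 / 103572 = 4.65827

4.66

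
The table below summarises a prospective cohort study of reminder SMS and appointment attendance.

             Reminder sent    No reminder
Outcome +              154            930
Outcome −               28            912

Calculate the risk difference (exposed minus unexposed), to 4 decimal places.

0.3413

Reading the table with exposure as columns: a = 154 (Reminder sent, case), b = 28 (Reminder sent, non-case), c = 930 (No reminder, case), d = 912.
Risk in exposed = 154/182 = 0.846154; risk in unexposed = 930/1842 = 0.504886.
Risk difference = 0.846154 − 0.504886 = 0.341268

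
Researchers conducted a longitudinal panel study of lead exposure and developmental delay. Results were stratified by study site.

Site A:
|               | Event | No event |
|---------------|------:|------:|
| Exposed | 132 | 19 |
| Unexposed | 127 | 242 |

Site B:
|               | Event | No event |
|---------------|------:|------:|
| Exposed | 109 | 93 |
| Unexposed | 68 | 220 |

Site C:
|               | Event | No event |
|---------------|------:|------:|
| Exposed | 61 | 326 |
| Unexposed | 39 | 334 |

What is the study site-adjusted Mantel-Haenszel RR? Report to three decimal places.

RR_MH = Σ(aᵢ·n₀ᵢ/nᵢ) / Σ(cᵢ·n₁ᵢ/nᵢ), with n₁ᵢ = aᵢ+bᵢ (exposed), n₀ᵢ = cᵢ+dᵢ (unexposed), nᵢ = n₁ᵢ+n₀ᵢ.
Stratum 1 (Site A): n₁ = 151, n₀ = 369, n = 520; a·n₀/n = 132·369/520 = 93.6692; c·n₁/n = 127·151/520 = 36.8788
Stratum 2 (Site B): n₁ = 202, n₀ = 288, n = 490; a·n₀/n = 109·288/490 = 64.0653; c·n₁/n = 68·202/490 = 28.0327
Stratum 3 (Site C): n₁ = 387, n₀ = 373, n = 760; a·n₀/n = 61·373/760 = 29.9382; c·n₁/n = 39·387/760 = 19.8592
RR_MH = (93.6692 + 64.0653 + 29.9382) / (36.8788 + 28.0327 + 19.8592) = 187.6727 / 84.7707 = 2.21389

2.214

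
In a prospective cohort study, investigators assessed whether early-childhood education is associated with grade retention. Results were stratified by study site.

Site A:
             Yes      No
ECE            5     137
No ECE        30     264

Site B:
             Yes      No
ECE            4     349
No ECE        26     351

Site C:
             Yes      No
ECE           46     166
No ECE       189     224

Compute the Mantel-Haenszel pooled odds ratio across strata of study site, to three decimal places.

OR_MH = Σ(aᵢdᵢ/nᵢ) / Σ(bᵢcᵢ/nᵢ), where nᵢ is the stratum total.
Stratum 1 (Site A): n = 436; a·d/n = 5·264/436 = 3.0275; b·c/n = 137·30/436 = 9.4266
Stratum 2 (Site B): n = 730; a·d/n = 4·351/730 = 1.9233; b·c/n = 349·26/730 = 12.4301
Stratum 3 (Site C): n = 625; a·d/n = 46·224/625 = 16.4864; b·c/n = 166·189/625 = 50.1984
OR_MH = (3.0275 + 1.9233 + 16.4864) / (9.4266 + 12.4301 + 50.1984) = 21.4372 / 72.0551 = 0.29751

0.298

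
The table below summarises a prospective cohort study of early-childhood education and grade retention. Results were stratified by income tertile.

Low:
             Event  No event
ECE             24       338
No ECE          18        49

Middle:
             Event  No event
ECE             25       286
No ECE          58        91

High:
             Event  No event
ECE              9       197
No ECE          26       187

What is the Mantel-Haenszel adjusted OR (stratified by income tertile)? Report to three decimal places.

0.187

OR_MH = Σ(aᵢdᵢ/nᵢ) / Σ(bᵢcᵢ/nᵢ), where nᵢ is the stratum total.
Stratum 1 (Low): n = 429; a·d/n = 24·49/429 = 2.7413; b·c/n = 338·18/429 = 14.1818
Stratum 2 (Middle): n = 460; a·d/n = 25·91/460 = 4.9457; b·c/n = 286·58/460 = 36.0609
Stratum 3 (High): n = 419; a·d/n = 9·187/419 = 4.0167; b·c/n = 197·26/419 = 12.2243
OR_MH = (2.7413 + 4.9457 + 4.0167) / (14.1818 + 36.0609 + 12.2243) = 11.7036 / 62.4670 = 0.18736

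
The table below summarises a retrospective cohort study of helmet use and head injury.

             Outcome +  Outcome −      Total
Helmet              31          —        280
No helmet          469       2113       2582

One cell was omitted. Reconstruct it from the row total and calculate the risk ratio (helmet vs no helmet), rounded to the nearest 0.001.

The missing cell is in the exposed row: 280 − 31 = 249.
So a = 31, b = 249, c = 469, d = 2113.
RR = [a/(a+b)] / [c/(c+d)] = (31/280) / (469/2582) = 0.11071/0.18164 = 0.60952

0.610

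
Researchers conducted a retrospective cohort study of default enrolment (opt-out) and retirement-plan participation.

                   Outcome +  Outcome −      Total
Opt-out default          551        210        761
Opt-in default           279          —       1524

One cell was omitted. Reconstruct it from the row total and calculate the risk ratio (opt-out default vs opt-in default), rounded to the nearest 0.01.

3.96

The missing cell is in the unexposed row: 1524 − 279 = 1245.
So a = 551, b = 210, c = 279, d = 1245.
RR = [a/(a+b)] / [c/(c+d)] = (551/761) / (279/1524) = 0.72405/0.18307 = 3.95501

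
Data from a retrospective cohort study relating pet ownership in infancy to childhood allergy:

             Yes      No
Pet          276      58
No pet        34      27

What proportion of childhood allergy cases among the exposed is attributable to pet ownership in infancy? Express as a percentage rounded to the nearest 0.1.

32.5

Cells: a = 276, b = 58, c = 34, d = 27.
Risk in exposed = 276/334 = 0.82635; risk in unexposed = 34/61 = 0.55738.
RR = 0.82635/0.55738 = 1.48256
AR% = (RR − 1)/RR × 100 = (1.48256 − 1)/1.48256 × 100 = 32.5493%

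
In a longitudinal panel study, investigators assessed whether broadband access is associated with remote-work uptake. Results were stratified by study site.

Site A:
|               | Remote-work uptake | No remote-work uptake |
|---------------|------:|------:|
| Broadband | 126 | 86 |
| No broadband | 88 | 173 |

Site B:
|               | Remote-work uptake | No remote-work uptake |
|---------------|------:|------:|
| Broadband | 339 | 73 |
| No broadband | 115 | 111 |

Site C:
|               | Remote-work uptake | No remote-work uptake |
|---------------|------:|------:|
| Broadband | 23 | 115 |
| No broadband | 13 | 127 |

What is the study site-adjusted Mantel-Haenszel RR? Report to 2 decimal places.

RR_MH = Σ(aᵢ·n₀ᵢ/nᵢ) / Σ(cᵢ·n₁ᵢ/nᵢ), with n₁ᵢ = aᵢ+bᵢ (exposed), n₀ᵢ = cᵢ+dᵢ (unexposed), nᵢ = n₁ᵢ+n₀ᵢ.
Stratum 1 (Site A): n₁ = 212, n₀ = 261, n = 473; a·n₀/n = 126·261/473 = 69.5264; c·n₁/n = 88·212/473 = 39.4419
Stratum 2 (Site B): n₁ = 412, n₀ = 226, n = 638; a·n₀/n = 339·226/638 = 120.0846; c·n₁/n = 115·412/638 = 74.2633
Stratum 3 (Site C): n₁ = 138, n₀ = 140, n = 278; a·n₀/n = 23·140/278 = 11.5827; c·n₁/n = 13·138/278 = 6.4532
RR_MH = (69.5264 + 120.0846 + 11.5827) / (39.4419 + 74.2633 + 6.4532) = 201.1938 / 120.1584 = 1.67440

1.67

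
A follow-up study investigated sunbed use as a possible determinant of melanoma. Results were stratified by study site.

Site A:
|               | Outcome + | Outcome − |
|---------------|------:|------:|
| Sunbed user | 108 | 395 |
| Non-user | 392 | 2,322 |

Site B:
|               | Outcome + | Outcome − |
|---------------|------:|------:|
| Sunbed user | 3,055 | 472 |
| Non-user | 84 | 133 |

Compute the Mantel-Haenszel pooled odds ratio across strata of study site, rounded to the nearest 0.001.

OR_MH = Σ(aᵢdᵢ/nᵢ) / Σ(bᵢcᵢ/nᵢ), where nᵢ is the stratum total.
Stratum 1 (Site A): n = 3217; a·d/n = 108·2322/3217 = 77.9534; b·c/n = 395·392/3217 = 48.1318
Stratum 2 (Site B): n = 3744; a·d/n = 3055·133/3744 = 108.5243; b·c/n = 472·84/3744 = 10.5897
OR_MH = (77.9534 + 108.5243) / (48.1318 + 10.5897) = 186.4777 / 58.7215 = 3.17563

3.176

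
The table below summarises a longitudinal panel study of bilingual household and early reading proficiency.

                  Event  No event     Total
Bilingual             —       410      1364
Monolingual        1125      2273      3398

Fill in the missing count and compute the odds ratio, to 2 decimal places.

The missing cell is in the exposed row: 1364 − 410 = 954.
So a = 954, b = 410, c = 1125, d = 2273.
OR = (a·d)/(b·c) = (954 × 2273) / (410 × 1125) = 2168442 / 461250 = 4.70123

4.70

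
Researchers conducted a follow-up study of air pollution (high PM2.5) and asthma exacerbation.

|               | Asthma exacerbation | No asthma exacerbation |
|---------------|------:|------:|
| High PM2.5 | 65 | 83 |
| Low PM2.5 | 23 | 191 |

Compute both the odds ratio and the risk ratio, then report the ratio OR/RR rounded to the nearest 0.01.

Cells: a = 65, b = 83, c = 23, d = 191.
OR = (65·191)/(83·23) = 12415/1909 = 6.50340
Risk in exposed = 65/148 = 0.43919; risk in unexposed = 23/214 = 0.10748; RR = 4.08637
OR/RR = 6.50340 / 4.08637 = 1.59149
The outcome is not rare, so the OR lies further from 1 than the RR.

1.59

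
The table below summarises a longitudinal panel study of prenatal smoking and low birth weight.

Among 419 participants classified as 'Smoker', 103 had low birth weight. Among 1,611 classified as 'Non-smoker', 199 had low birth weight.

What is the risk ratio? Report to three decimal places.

1.990

From the description: a = 103, b = 316, c = 199, d = 1412.
Risk in exposed = 103/419 = 0.24582; risk in unexposed = 199/1611 = 0.12353.
RR = 0.24582 / 0.12353 = 1.99006
The risk among the exposed is 1.99 times that among the unexposed.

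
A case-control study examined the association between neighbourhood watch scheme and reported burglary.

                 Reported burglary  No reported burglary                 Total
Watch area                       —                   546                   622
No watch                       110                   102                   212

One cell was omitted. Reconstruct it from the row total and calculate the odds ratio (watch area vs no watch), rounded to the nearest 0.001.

The missing cell is in the exposed row: 622 − 546 = 76.
So a = 76, b = 546, c = 110, d = 102.
OR = (a·d)/(b·c) = (76 × 102) / (546 × 110) = 7752 / 60060 = 0.12907

0.129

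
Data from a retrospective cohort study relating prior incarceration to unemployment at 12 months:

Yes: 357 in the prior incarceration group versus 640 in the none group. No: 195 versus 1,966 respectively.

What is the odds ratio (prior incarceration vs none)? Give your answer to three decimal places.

From the description: a = 357, b = 195, c = 640, d = 1966.
OR = (a·d)/(b·c) = (357 × 1966) / (195 × 640) = 701862 / 124800 = 5.62389
The odds of unemployment at 12 months are about 5.62 times as high in the prior incarceration group.

5.624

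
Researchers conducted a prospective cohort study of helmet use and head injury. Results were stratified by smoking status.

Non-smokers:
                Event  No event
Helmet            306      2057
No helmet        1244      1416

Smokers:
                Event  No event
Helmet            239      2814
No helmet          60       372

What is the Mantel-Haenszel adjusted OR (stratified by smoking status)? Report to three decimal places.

0.200

OR_MH = Σ(aᵢdᵢ/nᵢ) / Σ(bᵢcᵢ/nᵢ), where nᵢ is the stratum total.
Stratum 1 (Non-smokers): n = 5023; a·d/n = 306·1416/5023 = 86.2624; b·c/n = 2057·1244/5023 = 509.4382
Stratum 2 (Smokers): n = 3485; a·d/n = 239·372/3485 = 25.5116; b·c/n = 2814·60/3485 = 48.4476
OR_MH = (86.2624 + 25.5116) / (509.4382 + 48.4476) = 111.7740 / 557.8858 = 0.20035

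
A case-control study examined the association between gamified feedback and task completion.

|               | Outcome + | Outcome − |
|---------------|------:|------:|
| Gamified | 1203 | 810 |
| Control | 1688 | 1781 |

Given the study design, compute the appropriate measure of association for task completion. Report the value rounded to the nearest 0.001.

Cells: a = 1203, b = 810, c = 1688, d = 1781.
This is a case-control study: participants were sampled on outcome status, so risks in the source population cannot be estimated directly — relative risk is not valid here. The odds ratio is the appropriate measure.
OR = (a·d)/(b·c) = (1203 × 1781) / (810 × 1688) = 2142543 / 1367280 = 1.56701

1.567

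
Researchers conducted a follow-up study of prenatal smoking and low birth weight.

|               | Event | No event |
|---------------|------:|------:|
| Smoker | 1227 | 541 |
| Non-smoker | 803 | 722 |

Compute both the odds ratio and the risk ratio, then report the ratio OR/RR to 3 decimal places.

Cells: a = 1227, b = 541, c = 803, d = 722.
OR = (1227·722)/(541·803) = 885894/434423 = 2.03924
Risk in exposed = 1227/1768 = 0.69400; risk in unexposed = 803/1525 = 0.52656; RR = 1.31800
OR/RR = 2.03924 / 1.31800 = 1.54722
The outcome is not rare, so the OR lies further from 1 than the RR.

1.547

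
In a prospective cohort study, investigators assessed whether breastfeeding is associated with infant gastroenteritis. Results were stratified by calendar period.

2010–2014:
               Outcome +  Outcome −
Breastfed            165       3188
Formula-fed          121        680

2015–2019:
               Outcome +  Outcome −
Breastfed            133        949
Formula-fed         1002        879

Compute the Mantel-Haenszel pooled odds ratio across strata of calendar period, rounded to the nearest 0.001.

0.161

OR_MH = Σ(aᵢdᵢ/nᵢ) / Σ(bᵢcᵢ/nᵢ), where nᵢ is the stratum total.
Stratum 1 (2010–2014): n = 4154; a·d/n = 165·680/4154 = 27.0101; b·c/n = 3188·121/4154 = 92.8618
Stratum 2 (2015–2019): n = 2963; a·d/n = 133·879/2963 = 39.4556; b·c/n = 949·1002/2963 = 320.9241
OR_MH = (27.0101 + 39.4556) / (92.8618 + 320.9241) = 66.4657 / 413.7859 = 0.16063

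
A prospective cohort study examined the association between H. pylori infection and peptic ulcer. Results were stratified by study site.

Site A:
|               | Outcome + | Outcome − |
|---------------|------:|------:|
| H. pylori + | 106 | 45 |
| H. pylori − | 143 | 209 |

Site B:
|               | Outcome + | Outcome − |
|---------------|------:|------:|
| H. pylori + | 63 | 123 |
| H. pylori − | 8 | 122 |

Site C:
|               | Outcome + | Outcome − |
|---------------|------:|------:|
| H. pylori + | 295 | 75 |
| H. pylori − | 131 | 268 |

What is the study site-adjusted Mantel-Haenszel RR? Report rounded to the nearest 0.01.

RR_MH = Σ(aᵢ·n₀ᵢ/nᵢ) / Σ(cᵢ·n₁ᵢ/nᵢ), with n₁ᵢ = aᵢ+bᵢ (exposed), n₀ᵢ = cᵢ+dᵢ (unexposed), nᵢ = n₁ᵢ+n₀ᵢ.
Stratum 1 (Site A): n₁ = 151, n₀ = 352, n = 503; a·n₀/n = 106·352/503 = 74.1789; c·n₁/n = 143·151/503 = 42.9284
Stratum 2 (Site B): n₁ = 186, n₀ = 130, n = 316; a·n₀/n = 63·130/316 = 25.9177; c·n₁/n = 8·186/316 = 4.7089
Stratum 3 (Site C): n₁ = 370, n₀ = 399, n = 769; a·n₀/n = 295·399/769 = 153.0624; c·n₁/n = 131·370/769 = 63.0299
RR_MH = (74.1789 + 25.9177 + 153.0624) / (42.9284 + 4.7089 + 63.0299) = 253.1591 / 110.6672 = 2.28757

2.29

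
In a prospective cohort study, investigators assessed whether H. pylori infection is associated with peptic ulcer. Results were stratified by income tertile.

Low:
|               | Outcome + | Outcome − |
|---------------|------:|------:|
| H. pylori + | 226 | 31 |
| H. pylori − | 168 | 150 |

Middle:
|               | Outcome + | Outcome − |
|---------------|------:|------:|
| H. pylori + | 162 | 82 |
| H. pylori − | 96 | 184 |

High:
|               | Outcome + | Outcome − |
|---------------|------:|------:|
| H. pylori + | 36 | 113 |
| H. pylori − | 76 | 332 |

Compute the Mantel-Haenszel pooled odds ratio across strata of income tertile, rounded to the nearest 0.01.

3.48

OR_MH = Σ(aᵢdᵢ/nᵢ) / Σ(bᵢcᵢ/nᵢ), where nᵢ is the stratum total.
Stratum 1 (Low): n = 575; a·d/n = 226·150/575 = 58.9565; b·c/n = 31·168/575 = 9.0574
Stratum 2 (Middle): n = 524; a·d/n = 162·184/524 = 56.8855; b·c/n = 82·96/524 = 15.0229
Stratum 3 (High): n = 557; a·d/n = 36·332/557 = 21.4578; b·c/n = 113·76/557 = 15.4183
OR_MH = (58.9565 + 56.8855 + 21.4578) / (9.0574 + 15.0229 + 15.4183) = 137.2998 / 39.4986 = 3.47607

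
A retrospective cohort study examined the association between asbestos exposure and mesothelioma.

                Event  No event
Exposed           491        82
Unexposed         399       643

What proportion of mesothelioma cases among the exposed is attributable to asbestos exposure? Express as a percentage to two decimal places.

55.31

Cells: a = 491, b = 82, c = 399, d = 643.
Risk in exposed = 491/573 = 0.85689; risk in unexposed = 399/1042 = 0.38292.
RR = 0.85689/0.38292 = 2.23780
AR% = (RR − 1)/RR × 100 = (2.23780 − 1)/2.23780 × 100 = 55.3133%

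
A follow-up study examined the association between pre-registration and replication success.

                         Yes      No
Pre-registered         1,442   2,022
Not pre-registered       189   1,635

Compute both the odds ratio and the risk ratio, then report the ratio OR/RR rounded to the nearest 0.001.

1.536

Cells: a = 1442, b = 2022, c = 189, d = 1635.
OR = (1442·1635)/(2022·189) = 2357670/382158 = 6.16936
Risk in exposed = 1442/3464 = 0.41628; risk in unexposed = 189/1824 = 0.10362; RR = 4.01745
OR/RR = 6.16936 / 4.01745 = 1.53564
The outcome is not rare, so the OR lies further from 1 than the RR.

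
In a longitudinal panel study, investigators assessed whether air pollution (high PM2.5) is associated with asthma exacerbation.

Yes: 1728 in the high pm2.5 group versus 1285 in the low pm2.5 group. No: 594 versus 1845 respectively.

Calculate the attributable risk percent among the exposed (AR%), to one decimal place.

44.8

From the description: a = 1728, b = 594, c = 1285, d = 1845.
Risk in exposed = 1728/2322 = 0.74419; risk in unexposed = 1285/3130 = 0.41054.
RR = 0.74419/0.41054 = 1.81269
AR% = (RR − 1)/RR × 100 = (1.81269 − 1)/1.81269 × 100 = 44.8333%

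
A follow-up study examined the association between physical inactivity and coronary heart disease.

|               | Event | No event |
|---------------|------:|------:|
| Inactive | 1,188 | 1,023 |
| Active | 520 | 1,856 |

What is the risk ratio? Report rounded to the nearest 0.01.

Cells: a = 1188, b = 1023, c = 520, d = 1856.
Risk in exposed = 1188/2211 = 0.53731; risk in unexposed = 520/2376 = 0.21886.
RR = 0.53731 / 0.21886 = 2.45511
The risk among the exposed is 2.46 times that among the unexposed.

2.46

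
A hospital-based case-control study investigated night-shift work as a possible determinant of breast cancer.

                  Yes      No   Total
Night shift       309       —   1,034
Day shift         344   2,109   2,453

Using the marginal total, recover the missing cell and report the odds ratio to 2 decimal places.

The missing cell is in the exposed row: 1034 − 309 = 725.
So a = 309, b = 725, c = 344, d = 2109.
OR = (a·d)/(b·c) = (309 × 2109) / (725 × 344) = 651681 / 249400 = 2.61300

2.61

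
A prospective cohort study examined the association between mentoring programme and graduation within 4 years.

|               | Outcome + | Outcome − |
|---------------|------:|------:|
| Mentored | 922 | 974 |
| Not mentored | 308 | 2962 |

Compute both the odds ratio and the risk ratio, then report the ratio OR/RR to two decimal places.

1.76

Cells: a = 922, b = 974, c = 308, d = 2962.
OR = (922·2962)/(974·308) = 2730964/299992 = 9.10346
Risk in exposed = 922/1896 = 0.48629; risk in unexposed = 308/3270 = 0.09419; RR = 5.16285
OR/RR = 9.10346 / 5.16285 = 1.76326
The outcome is not rare, so the OR lies further from 1 than the RR.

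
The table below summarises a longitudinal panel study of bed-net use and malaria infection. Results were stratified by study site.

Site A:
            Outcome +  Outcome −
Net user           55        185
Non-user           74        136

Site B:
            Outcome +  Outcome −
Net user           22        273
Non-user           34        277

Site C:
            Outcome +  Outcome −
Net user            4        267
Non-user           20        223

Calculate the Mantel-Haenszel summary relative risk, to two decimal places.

0.58

RR_MH = Σ(aᵢ·n₀ᵢ/nᵢ) / Σ(cᵢ·n₁ᵢ/nᵢ), with n₁ᵢ = aᵢ+bᵢ (exposed), n₀ᵢ = cᵢ+dᵢ (unexposed), nᵢ = n₁ᵢ+n₀ᵢ.
Stratum 1 (Site A): n₁ = 240, n₀ = 210, n = 450; a·n₀/n = 55·210/450 = 25.6667; c·n₁/n = 74·240/450 = 39.4667
Stratum 2 (Site B): n₁ = 295, n₀ = 311, n = 606; a·n₀/n = 22·311/606 = 11.2904; c·n₁/n = 34·295/606 = 16.5512
Stratum 3 (Site C): n₁ = 271, n₀ = 243, n = 514; a·n₀/n = 4·243/514 = 1.8911; c·n₁/n = 20·271/514 = 10.5447
RR_MH = (25.6667 + 11.2904 + 1.8911) / (39.4667 + 16.5512 + 10.5447) = 38.8481 / 66.5626 = 0.58363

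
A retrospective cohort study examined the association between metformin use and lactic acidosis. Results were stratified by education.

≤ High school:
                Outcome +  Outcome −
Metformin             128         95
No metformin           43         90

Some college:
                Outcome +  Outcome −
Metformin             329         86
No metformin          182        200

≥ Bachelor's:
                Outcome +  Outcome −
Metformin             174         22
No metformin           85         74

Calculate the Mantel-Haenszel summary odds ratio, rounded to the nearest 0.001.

OR_MH = Σ(aᵢdᵢ/nᵢ) / Σ(bᵢcᵢ/nᵢ), where nᵢ is the stratum total.
Stratum 1 (≤ High school): n = 356; a·d/n = 128·90/356 = 32.3596; b·c/n = 95·43/356 = 11.4747
Stratum 2 (Some college): n = 797; a·d/n = 329·200/797 = 82.5596; b·c/n = 86·182/797 = 19.6386
Stratum 3 (≥ Bachelor's): n = 355; a·d/n = 174·74/355 = 36.2704; b·c/n = 22·85/355 = 5.2676
OR_MH = (32.3596 + 82.5596 + 36.2704) / (11.4747 + 19.6386 + 5.2676) = 151.1896 / 36.3810 = 4.15573

4.156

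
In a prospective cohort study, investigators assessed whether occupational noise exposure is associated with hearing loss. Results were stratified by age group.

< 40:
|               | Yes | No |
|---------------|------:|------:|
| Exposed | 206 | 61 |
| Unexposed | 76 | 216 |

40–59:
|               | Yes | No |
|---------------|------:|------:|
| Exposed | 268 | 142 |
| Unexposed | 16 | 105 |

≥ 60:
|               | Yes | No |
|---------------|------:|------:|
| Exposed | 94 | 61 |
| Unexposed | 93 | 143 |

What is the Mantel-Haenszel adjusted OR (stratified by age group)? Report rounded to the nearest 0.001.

OR_MH = Σ(aᵢdᵢ/nᵢ) / Σ(bᵢcᵢ/nᵢ), where nᵢ is the stratum total.
Stratum 1 (< 40): n = 559; a·d/n = 206·216/559 = 79.5993; b·c/n = 61·76/559 = 8.2934
Stratum 2 (40–59): n = 531; a·d/n = 268·105/531 = 52.9944; b·c/n = 142·16/531 = 4.2787
Stratum 3 (≥ 60): n = 391; a·d/n = 94·143/391 = 34.3785; b·c/n = 61·93/391 = 14.5090
OR_MH = (79.5993 + 52.9944 + 34.3785) / (8.2934 + 4.2787 + 14.5090) = 166.9722 / 27.0811 = 6.16564

6.166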